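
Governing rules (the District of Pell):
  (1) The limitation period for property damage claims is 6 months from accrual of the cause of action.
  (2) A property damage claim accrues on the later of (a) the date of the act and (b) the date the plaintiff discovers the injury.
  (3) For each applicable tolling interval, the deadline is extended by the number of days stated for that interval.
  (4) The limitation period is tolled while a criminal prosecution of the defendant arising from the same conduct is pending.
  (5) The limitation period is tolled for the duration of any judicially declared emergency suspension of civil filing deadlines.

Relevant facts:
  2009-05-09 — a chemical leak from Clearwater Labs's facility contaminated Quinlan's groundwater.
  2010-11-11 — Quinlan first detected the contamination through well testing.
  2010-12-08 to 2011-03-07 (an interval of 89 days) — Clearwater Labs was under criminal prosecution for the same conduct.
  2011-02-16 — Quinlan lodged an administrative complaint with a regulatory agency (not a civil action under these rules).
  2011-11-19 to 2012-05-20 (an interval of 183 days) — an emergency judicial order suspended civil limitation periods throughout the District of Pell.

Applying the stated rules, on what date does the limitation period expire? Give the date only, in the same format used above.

2011-08-08

Taking the later of the act (2009-05-09) and discovery (2010-11-11), the claim accrued on 2010-11-11.
6 months from 2010-11-11 is 2011-05-11.
The pending criminal prosecution from 2010-12-08 to 2011-03-07 tolled the period for 89 days, extending the deadline to 2011-08-08.
The emergency suspension of filing deadlines starting 2011-11-19 came too late — the period had run on 2011-08-08 — and so does not extend the deadline.
None of the other events listed affects the running of the period under the stated rules.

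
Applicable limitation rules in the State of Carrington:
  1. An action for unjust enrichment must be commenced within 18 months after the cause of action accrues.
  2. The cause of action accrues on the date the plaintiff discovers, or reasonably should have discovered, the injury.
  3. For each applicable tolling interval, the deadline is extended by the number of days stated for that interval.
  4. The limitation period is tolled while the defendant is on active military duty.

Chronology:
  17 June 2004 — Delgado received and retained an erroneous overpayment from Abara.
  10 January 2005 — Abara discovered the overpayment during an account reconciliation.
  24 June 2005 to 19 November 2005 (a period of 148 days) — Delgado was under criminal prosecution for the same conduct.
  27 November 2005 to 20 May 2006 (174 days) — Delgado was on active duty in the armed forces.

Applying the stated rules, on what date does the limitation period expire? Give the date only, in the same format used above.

31 December 2006

Under the discovery rule, the claim accrued on 10 January 2005, when Abara discovered the injury — not on the 17 June 2004 date of the underlying act.
Adding the 18 months base period to 10 January 2005 gives a deadline of 10 July 2006, before any tolling.
The period was tolled for 174 days by the defendant's active military service (27 November 2005 to 20 May 2006), pushing the deadline to 31 December 2006.
The pending criminal prosecution from 24 June 2005 to 19 November 2005 does not toll the period, because no stated rule makes a criminal prosecution a tolling event.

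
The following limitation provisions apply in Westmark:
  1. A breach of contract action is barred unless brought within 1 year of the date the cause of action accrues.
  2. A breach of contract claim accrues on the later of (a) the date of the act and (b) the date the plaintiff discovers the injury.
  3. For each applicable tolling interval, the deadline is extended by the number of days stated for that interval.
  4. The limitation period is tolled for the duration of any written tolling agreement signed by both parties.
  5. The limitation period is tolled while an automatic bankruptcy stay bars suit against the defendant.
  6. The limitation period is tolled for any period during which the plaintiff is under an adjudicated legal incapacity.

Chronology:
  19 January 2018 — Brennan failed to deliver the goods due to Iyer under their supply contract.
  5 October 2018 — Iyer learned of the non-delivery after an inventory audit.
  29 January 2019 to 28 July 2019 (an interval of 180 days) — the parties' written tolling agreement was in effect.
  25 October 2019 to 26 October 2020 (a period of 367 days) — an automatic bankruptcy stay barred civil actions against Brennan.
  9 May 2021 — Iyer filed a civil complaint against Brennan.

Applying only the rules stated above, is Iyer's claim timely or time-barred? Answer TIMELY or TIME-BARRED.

Taking the later of the act (19 January 2018) and discovery (5 October 2018), the claim accrued on 5 October 2018.
Adding the 1 year base period to 5 October 2018 gives a deadline of 5 October 2019, before any tolling.
The period was tolled for 180 days by the written tolling agreement (29 January 2019 to 28 July 2019), pushing the deadline to 2 April 2020.
The automatic bankruptcy stay from 25 October 2019 to 26 October 2020 tolled the period for 367 days, extending the deadline to 4 April 2021.
The 9 May 2021 filing falls after the 4 April 2021 deadline; the claim is time-barred.

TIME-BARRED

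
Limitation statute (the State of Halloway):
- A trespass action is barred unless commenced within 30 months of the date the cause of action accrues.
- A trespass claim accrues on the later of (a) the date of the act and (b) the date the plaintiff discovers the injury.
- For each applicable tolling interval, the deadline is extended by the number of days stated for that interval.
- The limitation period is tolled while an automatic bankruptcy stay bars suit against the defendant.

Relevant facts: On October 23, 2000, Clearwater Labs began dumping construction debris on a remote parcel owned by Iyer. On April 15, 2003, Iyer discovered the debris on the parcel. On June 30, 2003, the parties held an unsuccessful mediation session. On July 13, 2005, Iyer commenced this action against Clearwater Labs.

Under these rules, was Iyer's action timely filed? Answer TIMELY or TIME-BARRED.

Because discovery on April 15, 2003 post-dates the October 23, 2000 act, accrual under the later-of rule falls on April 15, 2003.
30 months from April 15, 2003 is October 15, 2005.
The other events in the timeline have no effect on the limitation period under the stated rules.
The July 13, 2005 filing precedes the October 15, 2005 deadline; the claim is timely.

TIMELY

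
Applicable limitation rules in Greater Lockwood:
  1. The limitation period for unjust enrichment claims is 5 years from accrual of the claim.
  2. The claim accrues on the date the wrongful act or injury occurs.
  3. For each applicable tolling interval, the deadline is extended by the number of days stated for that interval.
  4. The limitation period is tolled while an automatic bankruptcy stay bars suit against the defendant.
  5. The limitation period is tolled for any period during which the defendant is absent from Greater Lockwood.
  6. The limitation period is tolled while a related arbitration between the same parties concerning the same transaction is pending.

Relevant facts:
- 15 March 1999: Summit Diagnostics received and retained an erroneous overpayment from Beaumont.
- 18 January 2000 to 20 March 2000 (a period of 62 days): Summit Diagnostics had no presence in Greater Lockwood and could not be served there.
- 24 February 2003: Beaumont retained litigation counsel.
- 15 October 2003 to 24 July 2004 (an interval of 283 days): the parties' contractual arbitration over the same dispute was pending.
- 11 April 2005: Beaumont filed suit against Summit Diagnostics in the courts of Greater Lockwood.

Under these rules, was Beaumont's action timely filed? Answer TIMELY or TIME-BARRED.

TIME-BARRED

The limitation period began to run on 15 March 1999.
The untolled deadline — 5 years after 15 March 1999 — is 15 March 2004.
The period was tolled for 62 days by the defendant's absence from the jurisdiction (18 January 2000 to 20 March 2000), pushing the deadline to 16 May 2004.
The pending related arbitration from 15 October 2003 to 24 July 2004 tolled the period for 283 days, extending the deadline to 23 February 2005.
None of the other events listed affects the running of the period under the stated rules.
Filing on 11 April 2005 missed the 23 February 2005 deadline — the action is time-barred.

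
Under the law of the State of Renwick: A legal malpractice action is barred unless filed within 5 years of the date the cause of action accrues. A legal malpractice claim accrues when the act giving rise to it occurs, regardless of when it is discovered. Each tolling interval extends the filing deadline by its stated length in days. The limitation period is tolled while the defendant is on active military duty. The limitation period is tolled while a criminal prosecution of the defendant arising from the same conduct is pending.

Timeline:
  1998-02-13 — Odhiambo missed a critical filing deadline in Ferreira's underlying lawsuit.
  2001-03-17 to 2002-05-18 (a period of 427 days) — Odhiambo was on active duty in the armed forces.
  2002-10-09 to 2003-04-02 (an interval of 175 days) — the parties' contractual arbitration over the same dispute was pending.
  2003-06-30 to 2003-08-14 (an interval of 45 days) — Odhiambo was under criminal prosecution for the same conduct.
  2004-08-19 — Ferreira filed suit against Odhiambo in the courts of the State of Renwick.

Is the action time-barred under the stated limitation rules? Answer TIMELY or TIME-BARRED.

TIME-BARRED

The limitation period began to run on 1998-02-13.
Adding the 5 years base period to 1998-02-13 gives a deadline of 2003-02-13, before any tolling.
The period was tolled for 427 days by the defendant's active military service (2001-03-17 to 2002-05-18), pushing the deadline to 2004-04-15.
Because the pending criminal prosecution ran from 2003-06-30 to 2003-08-14, the deadline is extended by 45 days to 2004-05-30.
Although a pending arbitration ran from 2002-10-09 to 2003-04-02, the stated rules do not make that a tolling event, so it is disregarded.
Filing on 2004-08-19 missed the 2004-05-30 deadline — the action is time-barred.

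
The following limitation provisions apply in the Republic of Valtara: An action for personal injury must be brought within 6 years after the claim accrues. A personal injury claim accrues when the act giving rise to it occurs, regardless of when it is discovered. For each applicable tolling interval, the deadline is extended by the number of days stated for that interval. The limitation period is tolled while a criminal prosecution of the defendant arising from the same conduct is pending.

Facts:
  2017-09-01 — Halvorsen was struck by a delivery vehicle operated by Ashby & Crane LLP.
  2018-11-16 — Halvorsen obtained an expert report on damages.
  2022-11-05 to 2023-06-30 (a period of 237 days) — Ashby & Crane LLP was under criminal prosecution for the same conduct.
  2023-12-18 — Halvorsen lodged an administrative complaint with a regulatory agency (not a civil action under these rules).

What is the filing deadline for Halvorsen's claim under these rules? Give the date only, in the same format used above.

2024-04-25

The limitation period began to run on 2017-09-01.
Adding the 6 years base period to 2017-09-01 gives a deadline of 2023-09-01, before any tolling.
The period was tolled for 237 days by the pending criminal prosecution (2022-11-05 to 2023-06-30), pushing the deadline to 2024-04-25.
The other events in the timeline have no effect on the limitation period under the stated rules.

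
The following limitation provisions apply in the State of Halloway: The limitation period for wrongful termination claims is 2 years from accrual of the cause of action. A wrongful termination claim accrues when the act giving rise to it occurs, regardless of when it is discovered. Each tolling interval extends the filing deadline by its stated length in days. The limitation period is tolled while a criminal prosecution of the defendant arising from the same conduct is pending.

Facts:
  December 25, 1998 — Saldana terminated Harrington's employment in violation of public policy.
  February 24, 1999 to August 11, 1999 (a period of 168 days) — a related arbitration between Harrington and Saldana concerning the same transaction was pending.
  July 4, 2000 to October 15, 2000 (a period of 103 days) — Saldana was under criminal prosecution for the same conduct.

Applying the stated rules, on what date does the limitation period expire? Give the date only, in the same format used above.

April 7, 2001

The limitation period began to run on December 25, 1998.
2 years from December 25, 1998 is December 25, 2000.
Because the pending criminal prosecution ran from July 4, 2000 to October 15, 2000, the deadline is extended by 103 days to April 7, 2001.
Although a pending arbitration ran from February 24, 1999 to August 11, 1999, the stated rules do not make that a tolling event, so it is disregarded.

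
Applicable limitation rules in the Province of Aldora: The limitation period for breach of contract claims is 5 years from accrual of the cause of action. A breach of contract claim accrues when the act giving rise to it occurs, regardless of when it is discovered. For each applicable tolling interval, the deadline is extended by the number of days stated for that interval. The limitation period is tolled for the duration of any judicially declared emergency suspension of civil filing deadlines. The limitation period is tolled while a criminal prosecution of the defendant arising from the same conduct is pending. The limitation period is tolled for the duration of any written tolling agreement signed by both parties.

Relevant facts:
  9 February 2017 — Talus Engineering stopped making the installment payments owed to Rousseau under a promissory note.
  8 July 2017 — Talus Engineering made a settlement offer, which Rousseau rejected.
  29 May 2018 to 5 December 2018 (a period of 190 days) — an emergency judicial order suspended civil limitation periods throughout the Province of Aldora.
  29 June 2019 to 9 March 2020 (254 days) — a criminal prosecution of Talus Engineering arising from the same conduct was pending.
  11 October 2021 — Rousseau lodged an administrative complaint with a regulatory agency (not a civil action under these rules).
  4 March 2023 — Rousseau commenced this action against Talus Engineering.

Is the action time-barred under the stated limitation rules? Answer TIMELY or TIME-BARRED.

The cause of action accrued on 9 February 2017, the date of the act.
5 years from 9 February 2017 is 9 February 2022.
Because the emergency suspension of filing deadlines ran from 29 May 2018 to 5 December 2018, the deadline is extended by 190 days to 18 August 2022.
The pending criminal prosecution from 29 June 2019 to 9 March 2020 tolled the period for 254 days, extending the deadline to 29 April 2023.
Nothing else in the chronology tolls or restarts the period.
Filing on 4 March 2023 beat the 29 April 2023 deadline — the action is timely.

TIMELY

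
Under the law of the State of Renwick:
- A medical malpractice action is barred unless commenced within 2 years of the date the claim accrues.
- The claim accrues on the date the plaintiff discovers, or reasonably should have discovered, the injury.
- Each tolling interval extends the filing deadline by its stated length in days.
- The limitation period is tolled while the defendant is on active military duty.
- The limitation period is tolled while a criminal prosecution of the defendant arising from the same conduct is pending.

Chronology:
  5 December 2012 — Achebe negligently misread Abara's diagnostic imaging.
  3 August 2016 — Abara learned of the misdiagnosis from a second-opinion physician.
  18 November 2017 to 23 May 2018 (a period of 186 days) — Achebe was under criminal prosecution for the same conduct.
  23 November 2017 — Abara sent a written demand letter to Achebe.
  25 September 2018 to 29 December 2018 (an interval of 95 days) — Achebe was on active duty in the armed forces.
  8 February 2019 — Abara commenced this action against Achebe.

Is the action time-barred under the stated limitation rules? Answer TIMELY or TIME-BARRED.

TIMELY

Accrual is tied to discovery, so the period began on 3 August 2016 rather than on 5 December 2012 when the act occurred.
The untolled deadline — 2 years after 3 August 2016 — is 3 August 2018.
The pending criminal prosecution from 18 November 2017 to 23 May 2018 tolled the period for 186 days, extending the deadline to 5 February 2019.
The defendant's active military service from 25 September 2018 to 29 December 2018 tolled the period for 95 days, extending the deadline to 11 May 2019.
None of the other events listed affects the running of the period under the stated rules.
Abara filed on 8 February 2019, before the 11 May 2019 deadline, so the action is timely.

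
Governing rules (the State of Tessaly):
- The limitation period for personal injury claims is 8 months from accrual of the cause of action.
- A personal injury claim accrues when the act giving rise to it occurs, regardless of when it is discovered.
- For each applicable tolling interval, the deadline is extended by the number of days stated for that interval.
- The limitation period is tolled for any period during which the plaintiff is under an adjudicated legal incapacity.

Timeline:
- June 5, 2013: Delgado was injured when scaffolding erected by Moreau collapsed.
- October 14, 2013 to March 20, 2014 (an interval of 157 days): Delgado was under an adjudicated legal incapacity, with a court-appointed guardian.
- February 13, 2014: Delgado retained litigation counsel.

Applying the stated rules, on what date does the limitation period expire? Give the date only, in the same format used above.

July 12, 2014

The claim accrued on June 5, 2013, when the wrongful act occurred.
The untolled deadline — 8 months after June 5, 2013 — is February 5, 2014.
The period was tolled for 157 days by the plaintiff's legal incapacity (October 14, 2013 to March 20, 2014), pushing the deadline to July 12, 2014.
None of the other events listed affects the running of the period under the stated rules.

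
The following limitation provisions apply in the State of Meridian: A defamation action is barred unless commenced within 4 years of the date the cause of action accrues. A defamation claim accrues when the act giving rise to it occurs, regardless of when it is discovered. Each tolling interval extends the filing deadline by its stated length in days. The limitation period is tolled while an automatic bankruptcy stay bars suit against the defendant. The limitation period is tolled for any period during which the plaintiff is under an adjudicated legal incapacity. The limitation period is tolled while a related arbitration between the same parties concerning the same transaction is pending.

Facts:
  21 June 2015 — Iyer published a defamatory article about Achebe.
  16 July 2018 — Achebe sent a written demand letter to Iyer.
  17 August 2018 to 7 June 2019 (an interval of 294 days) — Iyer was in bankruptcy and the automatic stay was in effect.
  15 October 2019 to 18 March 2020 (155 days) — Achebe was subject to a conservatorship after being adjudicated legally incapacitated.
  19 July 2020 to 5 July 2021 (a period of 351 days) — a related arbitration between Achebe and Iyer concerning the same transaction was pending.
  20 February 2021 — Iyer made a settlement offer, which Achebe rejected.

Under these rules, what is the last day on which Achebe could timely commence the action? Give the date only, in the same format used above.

29 August 2021

The limitation period began to run on 21 June 2015.
4 years from 21 June 2015 is 21 June 2019.
The period was tolled for 294 days by the automatic bankruptcy stay (17 August 2018 to 7 June 2019), pushing the deadline to 10 April 2020.
Because the plaintiff's legal incapacity ran from 15 October 2019 to 18 March 2020, the deadline is extended by 155 days to 12 September 2020.
Because the pending related arbitration ran from 19 July 2020 to 5 July 2021, the deadline is extended by 351 days to 29 August 2021.
Nothing else in the chronology tolls or restarts the period.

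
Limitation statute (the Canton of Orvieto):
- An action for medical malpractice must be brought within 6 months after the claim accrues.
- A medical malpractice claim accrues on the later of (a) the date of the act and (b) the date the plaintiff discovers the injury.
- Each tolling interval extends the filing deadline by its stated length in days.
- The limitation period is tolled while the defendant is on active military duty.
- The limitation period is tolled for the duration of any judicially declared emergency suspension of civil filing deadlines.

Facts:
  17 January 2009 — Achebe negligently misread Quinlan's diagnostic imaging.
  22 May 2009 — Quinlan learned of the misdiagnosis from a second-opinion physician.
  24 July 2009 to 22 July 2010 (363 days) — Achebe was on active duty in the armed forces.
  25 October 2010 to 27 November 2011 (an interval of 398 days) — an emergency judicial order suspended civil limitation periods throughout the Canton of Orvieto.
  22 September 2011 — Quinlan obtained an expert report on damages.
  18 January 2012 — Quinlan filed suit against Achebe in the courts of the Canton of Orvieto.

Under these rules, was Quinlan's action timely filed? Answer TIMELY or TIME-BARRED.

TIME-BARRED

Because discovery on 22 May 2009 post-dates the 17 January 2009 act, accrual under the later-of rule falls on 22 May 2009.
The untolled deadline — 6 months after 22 May 2009 — is 22 November 2009.
Because the defendant's active military service ran from 24 July 2009 to 22 July 2010, the deadline is extended by 363 days to 20 November 2010.
The emergency suspension of filing deadlines from 25 October 2010 to 27 November 2011 tolled the period for 398 days, extending the deadline to 23 December 2011.
None of the other events listed affects the running of the period under the stated rules.
The 18 January 2012 filing falls after the 23 December 2011 deadline; the claim is time-barred.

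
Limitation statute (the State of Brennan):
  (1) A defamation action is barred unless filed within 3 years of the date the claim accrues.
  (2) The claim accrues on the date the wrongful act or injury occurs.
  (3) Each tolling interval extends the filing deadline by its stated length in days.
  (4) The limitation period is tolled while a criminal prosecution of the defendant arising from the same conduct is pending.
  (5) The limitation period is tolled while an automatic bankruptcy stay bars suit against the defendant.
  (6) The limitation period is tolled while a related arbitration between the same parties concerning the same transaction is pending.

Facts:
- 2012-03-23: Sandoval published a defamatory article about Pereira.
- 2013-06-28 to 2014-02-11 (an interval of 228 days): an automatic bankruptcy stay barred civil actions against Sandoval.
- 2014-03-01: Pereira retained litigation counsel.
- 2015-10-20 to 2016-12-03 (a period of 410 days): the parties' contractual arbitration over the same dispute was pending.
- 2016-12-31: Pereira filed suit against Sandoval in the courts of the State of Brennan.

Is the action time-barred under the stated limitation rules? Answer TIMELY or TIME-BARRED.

The claim accrued on 2012-03-23, when the wrongful act occurred.
The untolled deadline — 3 years after 2012-03-23 — is 2015-03-23.
Because the automatic bankruptcy stay ran from 2013-06-28 to 2014-02-11, the deadline is extended by 228 days to 2015-11-06.
The period was tolled for 410 days by the pending related arbitration (2015-10-20 to 2016-12-03), pushing the deadline to 2016-12-20.
The other events in the timeline have no effect on the limitation period under the stated rules.
Pereira filed on 2016-12-31, after the 2016-12-20 deadline, so the action is time-barred.

TIME-BARRED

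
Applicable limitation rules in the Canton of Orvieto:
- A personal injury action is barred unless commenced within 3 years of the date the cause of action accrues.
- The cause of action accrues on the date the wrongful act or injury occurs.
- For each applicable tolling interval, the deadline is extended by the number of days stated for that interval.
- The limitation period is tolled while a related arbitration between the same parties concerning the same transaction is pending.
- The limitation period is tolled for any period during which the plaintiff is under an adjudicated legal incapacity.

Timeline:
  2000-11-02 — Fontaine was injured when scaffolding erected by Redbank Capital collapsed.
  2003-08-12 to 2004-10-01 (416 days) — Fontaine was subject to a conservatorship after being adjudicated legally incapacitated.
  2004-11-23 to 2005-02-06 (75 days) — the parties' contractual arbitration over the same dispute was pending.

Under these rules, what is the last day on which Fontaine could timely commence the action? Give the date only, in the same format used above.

2005-03-07

The limitation period began to run on 2000-11-02.
Adding the 3 years base period to 2000-11-02 gives a deadline of 2003-11-02, before any tolling.
The period was tolled for 416 days by the plaintiff's legal incapacity (2003-08-12 to 2004-10-01), pushing the deadline to 2004-12-22.
The period was tolled for 75 days by the pending related arbitration (2004-11-23 to 2005-02-06), pushing the deadline to 2005-03-07.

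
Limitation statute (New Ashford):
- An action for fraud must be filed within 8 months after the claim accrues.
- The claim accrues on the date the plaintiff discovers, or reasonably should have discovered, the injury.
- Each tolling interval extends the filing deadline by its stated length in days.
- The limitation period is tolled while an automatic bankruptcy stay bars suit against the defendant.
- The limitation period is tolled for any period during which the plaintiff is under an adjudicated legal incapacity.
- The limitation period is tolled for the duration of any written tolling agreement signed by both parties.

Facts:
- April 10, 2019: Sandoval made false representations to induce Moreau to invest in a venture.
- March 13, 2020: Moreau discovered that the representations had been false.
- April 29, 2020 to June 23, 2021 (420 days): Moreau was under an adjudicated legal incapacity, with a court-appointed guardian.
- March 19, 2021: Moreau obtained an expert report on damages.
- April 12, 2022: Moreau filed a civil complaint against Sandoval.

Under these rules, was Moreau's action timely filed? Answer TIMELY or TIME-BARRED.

TIME-BARRED

Accrual is tied to discovery, so the period began on March 13, 2020 rather than on April 10, 2019 when the act occurred.
The untolled deadline — 8 months after March 13, 2020 — is November 13, 2020.
The plaintiff's legal incapacity from April 29, 2020 to June 23, 2021 tolled the period for 420 days, extending the deadline to January 7, 2022.
The other events in the timeline have no effect on the limitation period under the stated rules.
Moreau filed on April 12, 2022, after the January 7, 2022 deadline, so the action is time-barred.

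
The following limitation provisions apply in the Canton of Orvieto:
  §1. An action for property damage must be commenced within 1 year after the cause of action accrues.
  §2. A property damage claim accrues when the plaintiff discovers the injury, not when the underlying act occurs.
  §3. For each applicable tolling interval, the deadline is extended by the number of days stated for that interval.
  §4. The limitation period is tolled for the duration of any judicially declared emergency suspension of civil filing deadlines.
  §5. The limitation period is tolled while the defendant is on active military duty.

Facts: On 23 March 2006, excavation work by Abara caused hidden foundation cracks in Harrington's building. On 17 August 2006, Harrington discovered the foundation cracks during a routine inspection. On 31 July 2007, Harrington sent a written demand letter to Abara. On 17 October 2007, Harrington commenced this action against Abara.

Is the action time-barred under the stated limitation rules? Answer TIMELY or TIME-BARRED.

The claim did not accrue until Harrington discovered the injury on 17 August 2006; the 23 March 2006 act date does not start the clock under the stated rule.
Adding the 1 year base period to 17 August 2006 gives a deadline of 17 August 2007, before any tolling.
None of the other events listed affects the running of the period under the stated rules.
Harrington filed on 17 October 2007, after the 17 August 2007 deadline, so the action is time-barred.

TIME-BARRED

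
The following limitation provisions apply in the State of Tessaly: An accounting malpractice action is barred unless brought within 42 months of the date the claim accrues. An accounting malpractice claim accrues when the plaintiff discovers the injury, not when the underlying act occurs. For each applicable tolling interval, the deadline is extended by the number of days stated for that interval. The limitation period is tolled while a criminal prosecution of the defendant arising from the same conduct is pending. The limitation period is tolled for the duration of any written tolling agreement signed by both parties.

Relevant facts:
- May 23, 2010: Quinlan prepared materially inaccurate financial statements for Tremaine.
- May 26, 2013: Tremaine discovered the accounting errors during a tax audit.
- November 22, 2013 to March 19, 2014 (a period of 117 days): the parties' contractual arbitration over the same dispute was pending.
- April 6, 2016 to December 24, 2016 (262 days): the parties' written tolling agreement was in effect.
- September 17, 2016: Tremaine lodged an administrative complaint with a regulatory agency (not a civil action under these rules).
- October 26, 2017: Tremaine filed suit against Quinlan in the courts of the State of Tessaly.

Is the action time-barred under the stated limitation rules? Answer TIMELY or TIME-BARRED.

Accrual is tied to discovery, so the period began on May 26, 2013 rather than on May 23, 2010 when the act occurred.
42 months from May 26, 2013 is November 26, 2016.
The period was tolled for 262 days by the written tolling agreement (April 6, 2016 to December 24, 2016), pushing the deadline to August 15, 2017.
The pending related arbitration from November 22, 2013 to March 19, 2014 does not toll the period, because no stated rule makes a pending arbitration a tolling event.
The other events in the timeline have no effect on the limitation period under the stated rules.
Filing on October 26, 2017 missed the August 15, 2017 deadline — the action is time-barred.

TIME-BARRED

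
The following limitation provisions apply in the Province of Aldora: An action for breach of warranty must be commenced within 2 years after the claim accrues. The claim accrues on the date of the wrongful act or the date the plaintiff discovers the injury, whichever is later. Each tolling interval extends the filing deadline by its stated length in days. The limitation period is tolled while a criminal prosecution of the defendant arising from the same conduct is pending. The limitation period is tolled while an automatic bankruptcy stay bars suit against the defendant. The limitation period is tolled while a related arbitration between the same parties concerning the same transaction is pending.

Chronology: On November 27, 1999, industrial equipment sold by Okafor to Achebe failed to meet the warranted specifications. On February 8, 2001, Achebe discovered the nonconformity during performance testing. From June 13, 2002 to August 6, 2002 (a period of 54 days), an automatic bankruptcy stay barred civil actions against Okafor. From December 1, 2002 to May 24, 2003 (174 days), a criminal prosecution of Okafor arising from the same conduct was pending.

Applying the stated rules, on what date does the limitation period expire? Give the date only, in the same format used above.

The claim accrued on February 8, 2001 — the later of the November 27, 1999 act and the February 8, 2001 discovery.
The untolled deadline — 2 years after February 8, 2001 — is February 8, 2003.
The period was tolled for 54 days by the automatic bankruptcy stay (June 13, 2002 to August 6, 2002), pushing the deadline to April 3, 2003.
The period was tolled for 174 days by the pending criminal prosecution (December 1, 2002 to May 24, 2003), pushing the deadline to September 24, 2003.

September 24, 2003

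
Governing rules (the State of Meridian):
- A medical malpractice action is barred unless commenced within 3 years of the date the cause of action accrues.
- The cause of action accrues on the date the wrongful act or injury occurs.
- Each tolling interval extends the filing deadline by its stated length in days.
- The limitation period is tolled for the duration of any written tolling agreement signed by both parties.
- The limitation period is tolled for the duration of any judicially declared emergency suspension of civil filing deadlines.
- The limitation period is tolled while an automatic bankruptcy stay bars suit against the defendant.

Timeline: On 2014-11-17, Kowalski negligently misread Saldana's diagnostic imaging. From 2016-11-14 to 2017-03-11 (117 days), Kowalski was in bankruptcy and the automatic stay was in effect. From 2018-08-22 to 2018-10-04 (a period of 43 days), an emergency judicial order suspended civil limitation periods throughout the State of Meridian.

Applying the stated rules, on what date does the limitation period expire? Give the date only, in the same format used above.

2018-03-14

The limitation period began to run on 2014-11-17.
The untolled deadline — 3 years after 2014-11-17 — is 2017-11-17.
The automatic bankruptcy stay from 2016-11-14 to 2017-03-11 tolled the period for 117 days, extending the deadline to 2018-03-14.
The emergency suspension of filing deadlines starting 2018-08-22 came too late — the period had run on 2018-03-14 — and so does not extend the deadline.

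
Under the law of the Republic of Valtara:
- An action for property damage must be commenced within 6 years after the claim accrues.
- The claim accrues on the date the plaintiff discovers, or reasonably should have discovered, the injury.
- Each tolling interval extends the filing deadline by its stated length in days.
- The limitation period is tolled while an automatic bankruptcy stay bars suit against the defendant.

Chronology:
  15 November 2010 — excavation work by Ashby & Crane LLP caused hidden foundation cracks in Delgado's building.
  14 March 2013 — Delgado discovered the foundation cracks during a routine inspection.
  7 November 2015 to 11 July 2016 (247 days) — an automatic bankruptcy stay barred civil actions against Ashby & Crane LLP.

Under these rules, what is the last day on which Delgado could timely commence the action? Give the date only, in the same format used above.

16 November 2019

Accrual is tied to discovery, so the period began on 14 March 2013 rather than on 15 November 2010 when the act occurred.
Adding the 6 years base period to 14 March 2013 gives a deadline of 14 March 2019, before any tolling.
The automatic bankruptcy stay from 7 November 2015 to 11 July 2016 tolled the period for 247 days, extending the deadline to 16 November 2019.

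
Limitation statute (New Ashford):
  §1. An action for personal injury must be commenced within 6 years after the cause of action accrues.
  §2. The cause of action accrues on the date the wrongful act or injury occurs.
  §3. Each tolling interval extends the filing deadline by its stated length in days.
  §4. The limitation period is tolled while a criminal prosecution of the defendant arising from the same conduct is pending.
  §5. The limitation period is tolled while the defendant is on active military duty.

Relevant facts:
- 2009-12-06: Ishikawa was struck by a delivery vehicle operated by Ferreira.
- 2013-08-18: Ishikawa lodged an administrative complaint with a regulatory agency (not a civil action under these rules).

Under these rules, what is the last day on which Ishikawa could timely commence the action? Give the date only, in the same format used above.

2015-12-06

The cause of action accrued on 2009-12-06, the date of the act.
The untolled deadline — 6 years after 2009-12-06 — is 2015-12-06.
None of the other events listed affects the running of the period under the stated rules.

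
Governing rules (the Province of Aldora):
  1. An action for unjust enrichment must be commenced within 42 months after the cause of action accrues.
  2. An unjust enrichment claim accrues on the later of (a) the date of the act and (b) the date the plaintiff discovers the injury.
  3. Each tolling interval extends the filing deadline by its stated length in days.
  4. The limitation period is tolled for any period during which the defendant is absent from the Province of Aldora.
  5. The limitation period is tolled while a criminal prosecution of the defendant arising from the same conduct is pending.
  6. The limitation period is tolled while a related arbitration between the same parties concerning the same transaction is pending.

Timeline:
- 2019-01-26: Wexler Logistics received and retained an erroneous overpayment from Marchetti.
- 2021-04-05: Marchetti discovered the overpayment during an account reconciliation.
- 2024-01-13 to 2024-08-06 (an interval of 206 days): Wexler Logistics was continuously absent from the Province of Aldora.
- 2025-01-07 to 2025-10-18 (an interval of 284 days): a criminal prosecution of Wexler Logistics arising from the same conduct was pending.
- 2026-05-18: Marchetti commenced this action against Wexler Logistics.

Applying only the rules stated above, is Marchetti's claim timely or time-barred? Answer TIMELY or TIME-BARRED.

TIME-BARRED

Because discovery on 2021-04-05 post-dates the 2019-01-26 act, accrual under the later-of rule falls on 2021-04-05.
Adding the 42 months base period to 2021-04-05 gives a deadline of 2024-10-05, before any tolling.
Because the defendant's absence from the jurisdiction ran from 2024-01-13 to 2024-08-06, the deadline is extended by 206 days to 2025-04-29.
The period was tolled for 284 days by the pending criminal prosecution (2025-01-07 to 2025-10-18), pushing the deadline to 2026-02-07.
Filing on 2026-05-18 missed the 2026-02-07 deadline — the action is time-barred.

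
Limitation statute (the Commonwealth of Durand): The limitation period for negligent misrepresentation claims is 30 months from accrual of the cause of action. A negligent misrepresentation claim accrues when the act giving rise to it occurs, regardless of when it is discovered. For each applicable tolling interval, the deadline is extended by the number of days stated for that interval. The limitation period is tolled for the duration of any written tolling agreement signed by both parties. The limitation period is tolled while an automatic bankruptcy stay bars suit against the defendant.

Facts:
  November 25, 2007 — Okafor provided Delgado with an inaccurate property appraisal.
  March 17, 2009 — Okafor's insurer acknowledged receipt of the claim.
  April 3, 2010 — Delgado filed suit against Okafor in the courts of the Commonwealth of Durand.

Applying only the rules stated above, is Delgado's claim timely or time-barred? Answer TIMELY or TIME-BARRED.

The limitation period began to run on November 25, 2007.
The untolled deadline — 30 months after November 25, 2007 — is May 25, 2010.
The other events in the timeline have no effect on the limitation period under the stated rules.
The April 3, 2010 filing precedes the May 25, 2010 deadline; the claim is timely.

TIMELY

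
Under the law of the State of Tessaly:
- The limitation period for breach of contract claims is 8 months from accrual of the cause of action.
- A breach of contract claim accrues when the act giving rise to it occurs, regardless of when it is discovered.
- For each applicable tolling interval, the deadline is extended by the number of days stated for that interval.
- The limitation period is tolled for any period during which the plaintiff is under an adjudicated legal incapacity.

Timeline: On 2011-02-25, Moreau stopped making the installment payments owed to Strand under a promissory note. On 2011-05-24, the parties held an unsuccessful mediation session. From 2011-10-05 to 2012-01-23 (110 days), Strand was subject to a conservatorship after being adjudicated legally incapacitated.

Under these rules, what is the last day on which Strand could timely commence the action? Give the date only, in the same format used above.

The limitation period began to run on 2011-02-25.
The untolled deadline — 8 months after 2011-02-25 — is 2011-10-25.
Because the plaintiff's legal incapacity ran from 2011-10-05 to 2012-01-23, the deadline is extended by 110 days to 2012-02-12.
The other events in the timeline have no effect on the limitation period under the stated rules.

2012-02-12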